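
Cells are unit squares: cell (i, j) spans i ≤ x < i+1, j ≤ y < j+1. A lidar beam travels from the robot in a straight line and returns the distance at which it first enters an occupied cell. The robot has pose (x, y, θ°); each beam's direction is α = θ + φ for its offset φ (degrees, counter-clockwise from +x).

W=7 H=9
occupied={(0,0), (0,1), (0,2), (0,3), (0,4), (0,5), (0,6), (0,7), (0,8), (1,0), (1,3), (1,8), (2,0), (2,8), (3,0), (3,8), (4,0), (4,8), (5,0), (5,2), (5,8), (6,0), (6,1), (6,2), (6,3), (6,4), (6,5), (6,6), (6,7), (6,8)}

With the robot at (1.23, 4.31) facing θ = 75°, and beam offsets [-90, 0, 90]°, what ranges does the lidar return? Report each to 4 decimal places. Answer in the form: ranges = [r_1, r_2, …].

ranges = [4.9383, 3.8202, 0.2381]

beam 1: φ=-90°, α=345°
  dir = (cos 345°, sin 345°) = (0.9659, -0.2588); from cell (1,4)
  next x-line at t=0.7972, next y-line at t=1.1977; Δt_x=1.0353, Δt_y=3.8637
    x: enter (2,4) at t=0.7972
    y: enter (2,3) at t=1.1977
    x: enter (3,3) at t=1.8324
    x: enter (4,3) at t=2.8677
    x: enter (5,3) at t=3.9030
    x: enter (6,3) at t=4.9383 ← occupied
  → r_1 = 4.9383
beam 2: φ=0°, α=75°
  dir = (cos 75°, sin 75°) = (0.2588, 0.9659); from cell (1,4)
  next x-line at t=2.9751, next y-line at t=0.7143; Δt_x=3.8637, Δt_y=1.0353
    y: enter (1,5) at t=0.7143
    y: enter (1,6) at t=1.7496
    y: enter (1,7) at t=2.7849
    x: enter (2,7) at t=2.9751
    y: enter (2,8) at t=3.8202 ← occupied
  → r_2 = 3.8202
beam 3: φ=90°, α=165°
  dir = (cos 165°, sin 165°) = (-0.9659, 0.2588); from cell (1,4)
  next x-line at t=0.2381, next y-line at t=2.6660; Δt_x=1.0353, Δt_y=3.8637
    x: enter (0,4) at t=0.2381 ← occupied
  → r_3 = 0.2381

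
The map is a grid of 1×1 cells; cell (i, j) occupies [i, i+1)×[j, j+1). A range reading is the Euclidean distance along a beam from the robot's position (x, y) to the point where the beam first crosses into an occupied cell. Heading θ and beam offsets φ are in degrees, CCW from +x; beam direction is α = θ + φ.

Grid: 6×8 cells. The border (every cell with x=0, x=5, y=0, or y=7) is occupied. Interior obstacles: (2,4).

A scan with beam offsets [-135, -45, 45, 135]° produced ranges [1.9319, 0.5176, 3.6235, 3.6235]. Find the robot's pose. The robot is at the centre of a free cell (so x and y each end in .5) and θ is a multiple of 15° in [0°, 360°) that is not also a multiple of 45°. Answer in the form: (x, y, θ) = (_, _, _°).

Candidates: 23 free-cell centres × 16 headings = 368 poses. Raycast each; keep the one whose scan matches to 4 dp.
  (3.5, 2.5, 255°): beam 1 = 1.7321 ≠ 1.9319 ✗
  (1.5, 4.5, 195°): beam 1 = 2.8868 ≠ 1.9319 ✗
  (3.5, 6.5, 120°): beam 1 = 1.5529 ≠ 1.9319 ✗
  (1.5, 1.5, 210°): beam 1 = 2.5882 ≠ 1.9319 ✗
  …
  (4.5, 3.5, 60°): r_1=1.9319, r_2=0.5176, r_3=3.6235, r_4=3.6235 — all match ✓
Unique over the lattice → pose = (4.5, 3.5, 60°).

(x, y, θ) = (4.5, 3.5, 60°)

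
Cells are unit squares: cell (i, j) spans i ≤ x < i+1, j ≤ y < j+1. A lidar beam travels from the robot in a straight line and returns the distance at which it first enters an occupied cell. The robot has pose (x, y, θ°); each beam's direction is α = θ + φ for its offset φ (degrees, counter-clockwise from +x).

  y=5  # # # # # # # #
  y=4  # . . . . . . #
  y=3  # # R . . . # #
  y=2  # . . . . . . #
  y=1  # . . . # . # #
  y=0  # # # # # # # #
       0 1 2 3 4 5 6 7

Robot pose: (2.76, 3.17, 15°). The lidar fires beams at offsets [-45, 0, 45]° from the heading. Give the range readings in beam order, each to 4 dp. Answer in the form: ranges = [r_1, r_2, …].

ranges = [2.3400, 4.3896, 2.1131]

beam 1: φ=-45°, α=330°
  cosα=0.8660 sinα=-0.5000 | (2,3) | tMaxX 0.2771 tMaxY 0.3400 | tΔX 1.1547 tΔY 2.0000
    t=0.2771 [x] (3,3)
    t=0.3400 [y] (3,2)
    t=1.4318 [x] (4,2)
    t=2.3400 [y] (4,1) — stop
  → r_1 = 2.3400
beam 2: φ=0°, α=15°
  cosα=0.9659 sinα=0.2588 | (2,3) | tMaxX 0.2485 tMaxY 3.2069 | tΔX 1.0353 tΔY 3.8637
    t=0.2485 [x] (3,3)
    t=1.2837 [x] (4,3)
    t=2.3190 [x] (5,3)
    t=3.2069 [y] (5,4)
    t=3.3543 [x] (6,4)
    t=4.3896 [x] (7,4) — stop
  → r_2 = 4.3896
beam 3: φ=45°, α=60°
  cosα=0.5000 sinα=0.8660 | (2,3) | tMaxX 0.4800 tMaxY 0.9584 | tΔX 2.0000 tΔY 1.1547
    t=0.4800 [x] (3,3)
    t=0.9584 [y] (3,4)
    t=2.1131 [y] (3,5) — stop
  → r_3 = 2.1131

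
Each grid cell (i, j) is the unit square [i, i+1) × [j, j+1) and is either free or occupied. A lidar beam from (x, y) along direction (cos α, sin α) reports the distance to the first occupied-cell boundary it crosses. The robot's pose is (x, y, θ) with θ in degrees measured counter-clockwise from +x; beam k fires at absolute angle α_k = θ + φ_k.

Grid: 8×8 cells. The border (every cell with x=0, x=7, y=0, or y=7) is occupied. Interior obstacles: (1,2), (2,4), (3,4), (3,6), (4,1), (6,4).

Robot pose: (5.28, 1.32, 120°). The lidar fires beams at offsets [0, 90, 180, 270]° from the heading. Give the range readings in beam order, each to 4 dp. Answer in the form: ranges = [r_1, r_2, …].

beam 1: φ=0°, α=120°
  direction (-0.5000, 0.8660); cell (5,1); t to first gridline: x 0.5600, y 0.7852 (then +2.0000 / +1.1547)
    (4,1) via x @ 0.5600  # hit
  → r_1 = 0.5600
beam 2: φ=90°, α=210°
  direction (-0.8660, -0.5000); cell (5,1); t to first gridline: x 0.3233, y 0.6400 (then +1.1547 / +2.0000)
    (4,1) via x @ 0.3233  # hit
  → r_2 = 0.3233
beam 3: φ=180°, α=300°
  direction (0.5000, -0.8660); cell (5,1); t to first gridline: x 1.4400, y 0.3695 (then +2.0000 / +1.1547)
    (5,0) via y @ 0.3695  # hit
  → r_3 = 0.3695
beam 4: φ=270°, α=30°
  direction (0.8660, 0.5000); cell (5,1); t to first gridline: x 0.8314, y 1.3600 (then +1.1547 / +2.0000)
    (6,1) via x @ 0.8314
    (6,2) via y @ 1.3600
    (7,2) via x @ 1.9861  # hit
  → r_4 = 1.9861

ranges = [0.5600, 0.3233, 0.3695, 1.9861]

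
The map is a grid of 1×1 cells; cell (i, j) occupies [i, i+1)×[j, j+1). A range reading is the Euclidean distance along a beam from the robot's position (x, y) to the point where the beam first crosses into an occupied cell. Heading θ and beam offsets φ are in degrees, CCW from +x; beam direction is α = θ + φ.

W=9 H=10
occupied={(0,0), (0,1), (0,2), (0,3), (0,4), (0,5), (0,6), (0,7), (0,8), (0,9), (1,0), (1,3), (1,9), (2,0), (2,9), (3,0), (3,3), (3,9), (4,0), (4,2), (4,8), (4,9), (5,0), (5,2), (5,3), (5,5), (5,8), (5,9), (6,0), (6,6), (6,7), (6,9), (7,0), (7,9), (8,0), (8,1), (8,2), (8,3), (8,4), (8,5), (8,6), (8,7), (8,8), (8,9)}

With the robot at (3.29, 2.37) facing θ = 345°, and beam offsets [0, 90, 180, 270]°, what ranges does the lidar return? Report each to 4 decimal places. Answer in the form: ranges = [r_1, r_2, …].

ranges = [0.7350, 0.6522, 2.3708, 1.4183]

beam 1: φ=0°, α=345°
  cosα=0.9659 sinα=-0.2588 | (3,2) | tMaxX 0.7350 tMaxY 1.4296 | tΔX 1.0353 tΔY 3.8637
    t=0.7350 [x] (4,2) — stop
  → r_1 = 0.7350
beam 2: φ=90°, α=75°
  cosα=0.2588 sinα=0.9659 | (3,2) | tMaxX 2.7432 tMaxY 0.6522 | tΔX 3.8637 tΔY 1.0353
    t=0.6522 [y] (3,3) — stop
  → r_2 = 0.6522
beam 3: φ=180°, α=165°
  cosα=-0.9659 sinα=0.2588 | (3,2) | tMaxX 0.3002 tMaxY 2.4341 | tΔX 1.0353 tΔY 3.8637
    t=0.3002 [x] (2,2)
    t=1.3355 [x] (1,2)
    t=2.3708 [x] (0,2) — stop
  → r_3 = 2.3708
beam 4: φ=270°, α=255°
  cosα=-0.2588 sinα=-0.9659 | (3,2) | tMaxX 1.1205 tMaxY 0.3831 | tΔX 3.8637 tΔY 1.0353
    t=0.3831 [y] (3,1)
    t=1.1205 [x] (2,1)
    t=1.4183 [y] (2,0) — stop
  → r_4 = 1.4183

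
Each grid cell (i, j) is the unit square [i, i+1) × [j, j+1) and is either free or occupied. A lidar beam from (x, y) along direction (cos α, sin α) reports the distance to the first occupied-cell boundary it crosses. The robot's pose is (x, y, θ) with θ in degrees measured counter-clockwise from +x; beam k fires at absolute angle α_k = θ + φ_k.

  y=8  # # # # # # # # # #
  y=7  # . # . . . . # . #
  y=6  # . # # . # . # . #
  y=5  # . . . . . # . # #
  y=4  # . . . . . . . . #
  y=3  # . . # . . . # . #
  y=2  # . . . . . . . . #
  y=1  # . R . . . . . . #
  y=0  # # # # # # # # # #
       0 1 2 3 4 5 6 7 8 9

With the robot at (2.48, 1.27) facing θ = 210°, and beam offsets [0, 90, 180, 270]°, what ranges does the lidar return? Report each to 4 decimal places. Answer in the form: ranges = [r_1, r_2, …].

ranges = [0.5400, 0.3118, 5.2192, 2.9600]

beam 1: φ=0°, α=210°
  cosα=-0.8660 sinα=-0.5000 | (2,1) | tMaxX 0.5543 tMaxY 0.5400 | tΔX 1.1547 tΔY 2.0000
    t=0.5400 [y] (2,0) — stop
  → r_1 = 0.5400
beam 2: φ=90°, α=300°
  cosα=0.5000 sinα=-0.8660 | (2,1) | tMaxX 1.0400 tMaxY 0.3118 | tΔX 2.0000 tΔY 1.1547
    t=0.3118 [y] (2,0) — stop
  → r_2 = 0.3118
beam 3: φ=180°, α=30°
  cosα=0.8660 sinα=0.5000 | (2,1) | tMaxX 0.6004 tMaxY 1.4600 | tΔX 1.1547 tΔY 2.0000
    t=0.6004 [x] (3,1)
    t=1.4600 [y] (3,2)
    t=1.7551 [x] (4,2)
    t=2.9098 [x] (5,2)
    t=3.4600 [y] (5,3)
    t=4.0645 [x] (6,3)
    t=5.2192 [x] (7,3) — stop
  → r_3 = 5.2192
beam 4: φ=270°, α=120°
  cosα=-0.5000 sinα=0.8660 | (2,1) | tMaxX 0.9600 tMaxY 0.8429 | tΔX 2.0000 tΔY 1.1547
    t=0.8429 [y] (2,2)
    t=0.9600 [x] (1,2)
    t=1.9976 [y] (1,3)
    t=2.9600 [x] (0,3) — stop
  → r_4 = 2.9600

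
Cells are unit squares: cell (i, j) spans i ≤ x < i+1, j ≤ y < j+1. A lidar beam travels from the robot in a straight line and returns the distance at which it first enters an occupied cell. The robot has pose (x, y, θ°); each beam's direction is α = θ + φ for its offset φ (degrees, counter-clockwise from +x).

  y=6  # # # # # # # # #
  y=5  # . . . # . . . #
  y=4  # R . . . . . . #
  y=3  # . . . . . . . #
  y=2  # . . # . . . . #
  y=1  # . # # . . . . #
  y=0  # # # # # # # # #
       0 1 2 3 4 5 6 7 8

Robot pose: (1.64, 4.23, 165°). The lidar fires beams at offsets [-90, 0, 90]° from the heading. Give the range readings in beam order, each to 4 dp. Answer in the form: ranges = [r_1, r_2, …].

ranges = [1.8324, 0.6626, 2.4728]

beam 1: φ=-90°, α=75°
  d=(0.2588,0.9659)  start (1,4)  tX=1.3909 tY=0.7972  stride 1/|dx|=3.8637 1/|dy|=1.0353
    cross y-line → (1,5), t=0.7972
    cross x-line → (2,5), t=1.3909
    cross y-line → (2,6), t=1.8324 (wall)
  → r_1 = 1.8324
beam 2: φ=0°, α=165°
  d=(-0.9659,0.2588)  start (1,4)  tX=0.6626 tY=2.9751  stride 1/|dx|=1.0353 1/|dy|=3.8637
    cross x-line → (0,4), t=0.6626 (wall)
  → r_2 = 0.6626
beam 3: φ=90°, α=255°
  d=(-0.2588,-0.9659)  start (1,4)  tX=2.4728 tY=0.2381  stride 1/|dx|=3.8637 1/|dy|=1.0353
    cross y-line → (1,3), t=0.2381
    cross y-line → (1,2), t=1.2734
    cross y-line → (1,1), t=2.3087
    cross x-line → (0,1), t=2.4728 (wall)
  → r_3 = 2.4728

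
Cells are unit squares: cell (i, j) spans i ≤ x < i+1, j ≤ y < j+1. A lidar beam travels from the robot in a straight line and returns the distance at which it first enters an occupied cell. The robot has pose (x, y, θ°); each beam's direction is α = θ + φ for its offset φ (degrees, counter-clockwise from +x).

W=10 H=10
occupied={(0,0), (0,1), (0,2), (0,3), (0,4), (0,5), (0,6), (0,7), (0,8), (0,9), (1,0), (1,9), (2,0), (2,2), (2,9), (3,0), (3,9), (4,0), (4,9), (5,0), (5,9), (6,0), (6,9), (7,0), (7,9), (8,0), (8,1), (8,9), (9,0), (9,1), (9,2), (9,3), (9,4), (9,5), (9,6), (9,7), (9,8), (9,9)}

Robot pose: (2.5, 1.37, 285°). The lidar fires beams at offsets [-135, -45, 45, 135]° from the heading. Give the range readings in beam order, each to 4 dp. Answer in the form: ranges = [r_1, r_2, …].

beam 1: φ=-135°, α=150°
  cosα=-0.8660 sinα=0.5000 | (2,1) | tMaxX 0.5774 tMaxY 1.2600 | tΔX 1.1547 tΔY 2.0000
    t=0.5774 [x] (1,1)
    t=1.2600 [y] (1,2)
    t=1.7321 [x] (0,2) — stop
  → r_1 = 1.7321
beam 2: φ=-45°, α=240°
  cosα=-0.5000 sinα=-0.8660 | (2,1) | tMaxX 1.0000 tMaxY 0.4272 | tΔX 2.0000 tΔY 1.1547
    t=0.4272 [y] (2,0) — stop
  → r_2 = 0.4272
beam 3: φ=45°, α=330°
  cosα=0.8660 sinα=-0.5000 | (2,1) | tMaxX 0.5774 tMaxY 0.7400 | tΔX 1.1547 tΔY 2.0000
    t=0.5774 [x] (3,1)
    t=0.7400 [y] (3,0) — stop
  → r_3 = 0.7400
beam 4: φ=135°, α=60°
  cosα=0.5000 sinα=0.8660 | (2,1) | tMaxX 1.0000 tMaxY 0.7275 | tΔX 2.0000 tΔY 1.1547
    t=0.7275 [y] (2,2) — stop
  → r_4 = 0.7275

ranges = [1.7321, 0.4272, 0.7400, 0.7275]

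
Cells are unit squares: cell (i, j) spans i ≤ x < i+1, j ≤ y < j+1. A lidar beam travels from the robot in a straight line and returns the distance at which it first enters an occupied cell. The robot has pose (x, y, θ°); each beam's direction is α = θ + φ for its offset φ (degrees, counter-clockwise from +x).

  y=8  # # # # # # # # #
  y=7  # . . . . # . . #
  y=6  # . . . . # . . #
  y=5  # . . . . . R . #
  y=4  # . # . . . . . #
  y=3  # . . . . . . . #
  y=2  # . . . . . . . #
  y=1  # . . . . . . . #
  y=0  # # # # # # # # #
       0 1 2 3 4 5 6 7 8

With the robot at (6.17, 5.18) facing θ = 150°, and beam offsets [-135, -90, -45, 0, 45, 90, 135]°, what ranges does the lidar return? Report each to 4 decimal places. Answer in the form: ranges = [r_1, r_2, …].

ranges = [1.8946, 3.2563, 0.8489, 5.6400, 3.2818, 4.8266, 4.3275]

beam 1: φ=-135°, α=15°
  cosα=0.9659 sinα=0.2588 | (6,5) | tMaxX 0.8593 tMaxY 3.1682 | tΔX 1.0353 tΔY 3.8637
    t=0.8593 [x] (7,5)
    t=1.8946 [x] (8,5) — stop
  → r_1 = 1.8946
beam 2: φ=-90°, α=60°
  cosα=0.5000 sinα=0.8660 | (6,5) | tMaxX 1.6600 tMaxY 0.9469 | tΔX 2.0000 tΔY 1.1547
    t=0.9469 [y] (6,6)
    t=1.6600 [x] (7,6)
    t=2.1016 [y] (7,7)
    t=3.2563 [y] (7,8) — stop
  → r_2 = 3.2563
beam 3: φ=-45°, α=105°
  cosα=-0.2588 sinα=0.9659 | (6,5) | tMaxX 0.6568 tMaxY 0.8489 | tΔX 3.8637 tΔY 1.0353
    t=0.6568 [x] (5,5)
    t=0.8489 [y] (5,6) — stop
  → r_3 = 0.8489
beam 4: φ=0°, α=150°
  cosα=-0.8660 sinα=0.5000 | (6,5) | tMaxX 0.1963 tMaxY 1.6400 | tΔX 1.1547 tΔY 2.0000
    t=0.1963 [x] (5,5)
    t=1.3510 [x] (4,5)
    t=1.6400 [y] (4,6)
    t=2.5057 [x] (3,6)
    t=3.6400 [y] (3,7)
    t=3.6604 [x] (2,7)
    t=4.8151 [x] (1,7)
    t=5.6400 [y] (1,8) — stop
  → r_4 = 5.6400
beam 5: φ=45°, α=195°
  cosα=-0.9659 sinα=-0.2588 | (6,5) | tMaxX 0.1760 tMaxY 0.6955 | tΔX 1.0353 tΔY 3.8637
    t=0.1760 [x] (5,5)
    t=0.6955 [y] (5,4)
    t=1.2113 [x] (4,4)
    t=2.2465 [x] (3,4)
    t=3.2818 [x] (2,4) — stop
  → r_5 = 3.2818
beam 6: φ=90°, α=240°
  cosα=-0.5000 sinα=-0.8660 | (6,5) | tMaxX 0.3400 tMaxY 0.2078 | tΔX 2.0000 tΔY 1.1547
    t=0.2078 [y] (6,4)
    t=0.3400 [x] (5,4)
    t=1.3625 [y] (5,3)
    t=2.3400 [x] (4,3)
    t=2.5172 [y] (4,2)
    t=3.6719 [y] (4,1)
    t=4.3400 [x] (3,1)
    t=4.8266 [y] (3,0) — stop
  → r_6 = 4.8266
beam 7: φ=135°, α=285°
  cosα=0.2588 sinα=-0.9659 | (6,5) | tMaxX 3.2069 tMaxY 0.1863 | tΔX 3.8637 tΔY 1.0353
    t=0.1863 [y] (6,4)
    t=1.2216 [y] (6,3)
    t=2.2569 [y] (6,2)
    t=3.2069 [x] (7,2)
    t=3.2922 [y] (7,1)
    t=4.3275 [y] (7,0) — stop
  → r_7 = 4.3275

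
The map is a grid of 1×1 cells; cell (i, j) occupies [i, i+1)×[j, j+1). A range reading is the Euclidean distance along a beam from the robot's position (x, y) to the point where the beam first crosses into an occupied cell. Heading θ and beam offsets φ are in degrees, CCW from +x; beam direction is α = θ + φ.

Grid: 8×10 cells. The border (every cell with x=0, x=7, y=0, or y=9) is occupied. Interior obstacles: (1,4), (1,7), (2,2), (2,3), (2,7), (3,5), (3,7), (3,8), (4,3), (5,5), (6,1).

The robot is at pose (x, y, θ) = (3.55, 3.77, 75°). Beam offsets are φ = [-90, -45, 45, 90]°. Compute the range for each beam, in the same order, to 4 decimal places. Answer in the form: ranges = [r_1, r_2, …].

beam 1: φ=-90°, α=345°
  dir = (cos 345°, sin 345°) = (0.9659, -0.2588); from cell (3,3)
  next x-line at t=0.4659, next y-line at t=2.9751; Δt_x=1.0353, Δt_y=3.8637
    x: enter (4,3) at t=0.4659 ← occupied
  → r_1 = 0.4659
beam 2: φ=-45°, α=30°
  dir = (cos 30°, sin 30°) = (0.8660, 0.5000); from cell (3,3)
  next x-line at t=0.5196, next y-line at t=0.4600; Δt_x=1.1547, Δt_y=2.0000
    y: enter (3,4) at t=0.4600
    x: enter (4,4) at t=0.5196
    x: enter (5,4) at t=1.6743
    y: enter (5,5) at t=2.4600 ← occupied
  → r_2 = 2.4600
beam 3: φ=45°, α=120°
  dir = (cos 120°, sin 120°) = (-0.5000, 0.8660); from cell (3,3)
  next x-line at t=1.1000, next y-line at t=0.2656; Δt_x=2.0000, Δt_y=1.1547
    y: enter (3,4) at t=0.2656
    x: enter (2,4) at t=1.1000
    y: enter (2,5) at t=1.4203
    y: enter (2,6) at t=2.5750
    x: enter (1,6) at t=3.1000
    y: enter (1,7) at t=3.7297 ← occupied
  → r_3 = 3.7297
beam 4: φ=90°, α=165°
  dir = (cos 165°, sin 165°) = (-0.9659, 0.2588); from cell (3,3)
  next x-line at t=0.5694, next y-line at t=0.8887; Δt_x=1.0353, Δt_y=3.8637
    x: enter (2,3) at t=0.5694 ← occupied
  → r_4 = 0.5694

ranges = [0.4659, 2.4600, 3.7297, 0.5694]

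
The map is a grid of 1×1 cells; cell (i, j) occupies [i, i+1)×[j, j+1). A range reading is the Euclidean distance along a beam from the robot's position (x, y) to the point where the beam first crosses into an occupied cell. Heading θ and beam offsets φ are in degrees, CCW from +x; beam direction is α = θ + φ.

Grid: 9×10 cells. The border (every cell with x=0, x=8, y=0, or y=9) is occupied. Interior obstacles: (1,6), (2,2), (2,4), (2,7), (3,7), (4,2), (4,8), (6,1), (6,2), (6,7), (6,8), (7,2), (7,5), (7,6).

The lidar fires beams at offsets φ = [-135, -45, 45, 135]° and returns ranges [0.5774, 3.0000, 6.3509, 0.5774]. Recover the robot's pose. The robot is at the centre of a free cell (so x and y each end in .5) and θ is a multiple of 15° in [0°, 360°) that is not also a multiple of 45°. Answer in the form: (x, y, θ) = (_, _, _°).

(x, y, θ) = (2.5, 6.5, 285°)

The pose lattice has 42·16 = 672 candidates. Test each by forward raycasting.
  (3.5, 4.5, 75°): beam 1 = 1.7321 ≠ 0.5774 ✗
  (1.5, 1.5, 75°): beam 2 = 1.0000 ≠ 3.0000 ✗
  (7.5, 8.5, 255°): beam 2 = 0.5774 ≠ 3.0000 ✗
  (4.5, 5.5, 300°): beam 1 = 2.5882 ≠ 0.5774 ✗
  …
  (2.5, 6.5, 285°): r_1=0.5774, r_2=3.0000, r_3=6.3509, r_4=0.5774 — all match ✓
Unique over the lattice → pose = (2.5, 6.5, 285°).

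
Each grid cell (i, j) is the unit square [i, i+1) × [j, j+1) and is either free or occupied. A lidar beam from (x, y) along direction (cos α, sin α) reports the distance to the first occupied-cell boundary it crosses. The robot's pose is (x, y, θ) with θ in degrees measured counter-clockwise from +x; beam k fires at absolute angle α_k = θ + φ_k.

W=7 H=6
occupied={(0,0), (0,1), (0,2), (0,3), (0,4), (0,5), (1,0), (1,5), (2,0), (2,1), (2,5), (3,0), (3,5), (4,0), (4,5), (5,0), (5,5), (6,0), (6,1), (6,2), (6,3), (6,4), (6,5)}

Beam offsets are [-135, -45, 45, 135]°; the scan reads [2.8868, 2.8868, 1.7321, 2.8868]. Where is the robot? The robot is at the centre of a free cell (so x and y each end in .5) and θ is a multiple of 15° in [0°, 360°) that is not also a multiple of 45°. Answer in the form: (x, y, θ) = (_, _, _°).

(x, y, θ) = (3.5, 3.5, 75°)

The pose lattice has 19·16 = 304 candidates. Test each by forward raycasting.
  (4.5, 1.5, 255°): beam 1 = 4.0415 ≠ 2.8868 ✗
  (5.5, 3.5, 285°): beam 1 = 3.0000 ≠ 2.8868 ✗
  (5.5, 3.5, 120°): beam 1 = 0.5176 ≠ 2.8868 ✗
  (1.5, 2.5, 165°): beam 1 = 5.0000 ≠ 2.8868 ✗
  (4.5, 1.5, 30°): beam 1 = 0.5176 ≠ 2.8868 ✗
  …
  (3.5, 3.5, 75°): r_1=2.8868, r_2=2.8868, r_3=1.7321, r_4=2.8868 — all match ✓
Unique over the lattice → pose = (3.5, 3.5, 75°).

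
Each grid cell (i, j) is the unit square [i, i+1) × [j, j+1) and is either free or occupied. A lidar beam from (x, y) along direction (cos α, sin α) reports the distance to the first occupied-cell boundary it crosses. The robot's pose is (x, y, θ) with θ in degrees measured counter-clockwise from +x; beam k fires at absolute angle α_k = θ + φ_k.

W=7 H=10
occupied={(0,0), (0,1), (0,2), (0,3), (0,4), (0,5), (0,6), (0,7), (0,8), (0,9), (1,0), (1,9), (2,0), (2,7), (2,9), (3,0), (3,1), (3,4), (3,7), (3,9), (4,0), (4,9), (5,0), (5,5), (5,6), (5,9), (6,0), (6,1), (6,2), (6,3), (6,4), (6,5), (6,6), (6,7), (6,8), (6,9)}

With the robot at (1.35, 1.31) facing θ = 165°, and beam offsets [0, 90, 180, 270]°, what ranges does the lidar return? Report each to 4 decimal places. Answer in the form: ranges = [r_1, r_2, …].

ranges = [0.3623, 0.3209, 1.1977, 5.8907]

beam 1: φ=0°, α=165°
  dir = (cos 165°, sin 165°) = (-0.9659, 0.2588); from cell (1,1)
  next x-line at t=0.3623, next y-line at t=2.6660; Δt_x=1.0353, Δt_y=3.8637
    x: enter (0,1) at t=0.3623 ← occupied
  → r_1 = 0.3623
beam 2: φ=90°, α=255°
  dir = (cos 255°, sin 255°) = (-0.2588, -0.9659); from cell (1,1)
  next x-line at t=1.3523, next y-line at t=0.3209; Δt_x=3.8637, Δt_y=1.0353
    y: enter (1,0) at t=0.3209 ← occupied
  → r_2 = 0.3209
beam 3: φ=180°, α=345°
  dir = (cos 345°, sin 345°) = (0.9659, -0.2588); from cell (1,1)
  next x-line at t=0.6729, next y-line at t=1.1977; Δt_x=1.0353, Δt_y=3.8637
    x: enter (2,1) at t=0.6729
    y: enter (2,0) at t=1.1977 ← occupied
  → r_3 = 1.1977
beam 4: φ=270°, α=75°
  dir = (cos 75°, sin 75°) = (0.2588, 0.9659); from cell (1,1)
  next x-line at t=2.5114, next y-line at t=0.7143; Δt_x=3.8637, Δt_y=1.0353
    y: enter (1,2) at t=0.7143
    y: enter (1,3) at t=1.7496
    x: enter (2,3) at t=2.5114
    y: enter (2,4) at t=2.7849
    y: enter (2,5) at t=3.8202
    y: enter (2,6) at t=4.8554
    y: enter (2,7) at t=5.8907 ← occupied
  → r_4 = 5.8907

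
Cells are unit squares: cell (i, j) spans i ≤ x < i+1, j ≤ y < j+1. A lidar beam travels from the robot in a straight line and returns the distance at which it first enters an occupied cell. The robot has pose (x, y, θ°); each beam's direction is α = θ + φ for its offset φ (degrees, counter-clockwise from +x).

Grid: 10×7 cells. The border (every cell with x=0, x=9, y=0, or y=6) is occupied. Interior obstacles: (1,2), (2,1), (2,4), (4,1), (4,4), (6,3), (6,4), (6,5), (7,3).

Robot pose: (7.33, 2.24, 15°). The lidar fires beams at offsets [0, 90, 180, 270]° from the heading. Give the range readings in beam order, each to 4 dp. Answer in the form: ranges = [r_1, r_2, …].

ranges = [1.7289, 0.7868, 2.4122, 1.2837]

beam 1: φ=0°, α=15°
  cosα=0.9659 sinα=0.2588 | (7,2) | tMaxX 0.6936 tMaxY 2.9364 | tΔX 1.0353 tΔY 3.8637
    t=0.6936 [x] (8,2)
    t=1.7289 [x] (9,2) — stop
  → r_1 = 1.7289
beam 2: φ=90°, α=105°
  cosα=-0.2588 sinα=0.9659 | (7,2) | tMaxX 1.2750 tMaxY 0.7868 | tΔX 3.8637 tΔY 1.0353
    t=0.7868 [y] (7,3) — stop
  → r_2 = 0.7868
beam 3: φ=180°, α=195°
  cosα=-0.9659 sinα=-0.2588 | (7,2) | tMaxX 0.3416 tMaxY 0.9273 | tΔX 1.0353 tΔY 3.8637
    t=0.3416 [x] (6,2)
    t=0.9273 [y] (6,1)
    t=1.3769 [x] (5,1)
    t=2.4122 [x] (4,1) — stop
  → r_3 = 2.4122
beam 4: φ=270°, α=285°
  cosα=0.2588 sinα=-0.9659 | (7,2) | tMaxX 2.5887 tMaxY 0.2485 | tΔX 3.8637 tΔY 1.0353
    t=0.2485 [y] (7,1)
    t=1.2837 [y] (7,0) — stop
  → r_4 = 1.2837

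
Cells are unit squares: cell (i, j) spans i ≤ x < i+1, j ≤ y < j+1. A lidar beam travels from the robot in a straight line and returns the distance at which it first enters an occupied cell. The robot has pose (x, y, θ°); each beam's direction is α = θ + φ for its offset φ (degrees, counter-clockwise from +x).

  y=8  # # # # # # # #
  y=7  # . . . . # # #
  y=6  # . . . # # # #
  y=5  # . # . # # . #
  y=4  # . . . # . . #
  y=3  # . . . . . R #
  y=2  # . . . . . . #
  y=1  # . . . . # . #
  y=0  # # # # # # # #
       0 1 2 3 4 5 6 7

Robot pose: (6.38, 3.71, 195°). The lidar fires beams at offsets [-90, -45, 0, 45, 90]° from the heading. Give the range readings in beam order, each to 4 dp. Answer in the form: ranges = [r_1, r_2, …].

ranges = [1.4682, 1.5935, 5.5698, 1.9745, 2.3955]

beam 1: φ=-90°, α=105°
  direction (-0.2588, 0.9659); cell (6,3); t to first gridline: x 1.4682, y 0.3002 (then +3.8637 / +1.0353)
    (6,4) via y @ 0.3002
    (6,5) via y @ 1.3355
    (5,5) via x @ 1.4682  # hit
  → r_1 = 1.4682
beam 2: φ=-45°, α=150°
  direction (-0.8660, 0.5000); cell (6,3); t to first gridline: x 0.4388, y 0.5800 (then +1.1547 / +2.0000)
    (5,3) via x @ 0.4388
    (5,4) via y @ 0.5800
    (4,4) via x @ 1.5935  # hit
  → r_2 = 1.5935
beam 3: φ=0°, α=195°
  direction (-0.9659, -0.2588); cell (6,3); t to first gridline: x 0.3934, y 2.7432 (then +1.0353 / +3.8637)
    (5,3) via x @ 0.3934
    (4,3) via x @ 1.4287
    (3,3) via x @ 2.4640
    (3,2) via y @ 2.7432
    (2,2) via x @ 3.4992
    (1,2) via x @ 4.5345
    (0,2) via x @ 5.5698  # hit
  → r_3 = 5.5698
beam 4: φ=45°, α=240°
  direction (-0.5000, -0.8660); cell (6,3); t to first gridline: x 0.7600, y 0.8198 (then +2.0000 / +1.1547)
    (5,3) via x @ 0.7600
    (5,2) via y @ 0.8198
    (5,1) via y @ 1.9745  # hit
  → r_4 = 1.9745
beam 5: φ=90°, α=285°
  direction (0.2588, -0.9659); cell (6,3); t to first gridline: x 2.3955, y 0.7350 (then +3.8637 / +1.0353)
    (6,2) via y @ 0.7350
    (6,1) via y @ 1.7703
    (7,1) via x @ 2.3955  # hit
  → r_5 = 2.3955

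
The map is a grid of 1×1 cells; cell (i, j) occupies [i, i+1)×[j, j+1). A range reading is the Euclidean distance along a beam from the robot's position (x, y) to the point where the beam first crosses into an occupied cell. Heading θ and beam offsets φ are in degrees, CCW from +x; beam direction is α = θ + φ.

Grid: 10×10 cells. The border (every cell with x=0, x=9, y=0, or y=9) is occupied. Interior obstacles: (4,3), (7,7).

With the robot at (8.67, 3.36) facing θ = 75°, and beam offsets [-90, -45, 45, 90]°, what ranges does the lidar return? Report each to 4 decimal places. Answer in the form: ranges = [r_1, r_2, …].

beam 1: φ=-90°, α=345°
  dir = (cos 345°, sin 345°) = (0.9659, -0.2588); from cell (8,3)
  next x-line at t=0.3416, next y-line at t=1.3909; Δt_x=1.0353, Δt_y=3.8637
    x: enter (9,3) at t=0.3416 ← occupied
  → r_1 = 0.3416
beam 2: φ=-45°, α=30°
  dir = (cos 30°, sin 30°) = (0.8660, 0.5000); from cell (8,3)
  next x-line at t=0.3811, next y-line at t=1.2800; Δt_x=1.1547, Δt_y=2.0000
    x: enter (9,3) at t=0.3811 ← occupied
  → r_2 = 0.3811
beam 3: φ=45°, α=120°
  dir = (cos 120°, sin 120°) = (-0.5000, 0.8660); from cell (8,3)
  next x-line at t=1.3400, next y-line at t=0.7390; Δt_x=2.0000, Δt_y=1.1547
    y: enter (8,4) at t=0.7390
    x: enter (7,4) at t=1.3400
    y: enter (7,5) at t=1.8937
    y: enter (7,6) at t=3.0484
    x: enter (6,6) at t=3.3400
    y: enter (6,7) at t=4.2031
    x: enter (5,7) at t=5.3400
    y: enter (5,8) at t=5.3578
    y: enter (5,9) at t=6.5125 ← occupied
  → r_3 = 6.5125
beam 4: φ=90°, α=165°
  dir = (cos 165°, sin 165°) = (-0.9659, 0.2588); from cell (8,3)
  next x-line at t=0.6936, next y-line at t=2.4728; Δt_x=1.0353, Δt_y=3.8637
    x: enter (7,3) at t=0.6936
    x: enter (6,3) at t=1.7289
    y: enter (6,4) at t=2.4728
    x: enter (5,4) at t=2.7642
    x: enter (4,4) at t=3.7995
    x: enter (3,4) at t=4.8347
    x: enter (2,4) at t=5.8700
    y: enter (2,5) at t=6.3365
    x: enter (1,5) at t=6.9053
    x: enter (0,5) at t=7.9406 ← occupied
  → r_4 = 7.9406

ranges = [0.3416, 0.3811, 6.5125, 7.9406]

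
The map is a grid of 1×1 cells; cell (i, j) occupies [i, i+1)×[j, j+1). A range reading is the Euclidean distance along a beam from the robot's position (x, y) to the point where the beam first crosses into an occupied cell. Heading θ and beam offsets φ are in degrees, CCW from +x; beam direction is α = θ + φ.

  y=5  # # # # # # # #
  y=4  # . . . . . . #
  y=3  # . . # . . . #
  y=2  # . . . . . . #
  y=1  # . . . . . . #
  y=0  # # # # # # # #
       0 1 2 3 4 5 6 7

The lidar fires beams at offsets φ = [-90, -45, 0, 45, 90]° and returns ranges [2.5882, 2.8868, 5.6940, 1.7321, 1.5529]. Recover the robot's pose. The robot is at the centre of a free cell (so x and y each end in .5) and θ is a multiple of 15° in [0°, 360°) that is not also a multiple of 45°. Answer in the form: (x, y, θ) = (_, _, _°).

The pose lattice has 23·16 = 368 candidates. Test each by forward raycasting.
  (4.5, 3.5, 300°): beam 1 = 0.5774 ≠ 2.5882 ✗
  (1.5, 3.5, 165°): beam 1 = 1.5529 ≠ 2.5882 ✗
  (1.5, 3.5, 120°): beam 1 = 3.0000 ≠ 2.5882 ✗
  (2.5, 3.5, 330°): beam 1 = 2.8868 ≠ 2.5882 ✗
  …
  (6.5, 2.5, 195°): r_1=2.5882, r_2=2.8868, r_3=5.6940, r_4=1.7321, r_5=1.5529 — all match ✓
No second candidate reproduces the full scan.

(x, y, θ) = (6.5, 2.5, 195°)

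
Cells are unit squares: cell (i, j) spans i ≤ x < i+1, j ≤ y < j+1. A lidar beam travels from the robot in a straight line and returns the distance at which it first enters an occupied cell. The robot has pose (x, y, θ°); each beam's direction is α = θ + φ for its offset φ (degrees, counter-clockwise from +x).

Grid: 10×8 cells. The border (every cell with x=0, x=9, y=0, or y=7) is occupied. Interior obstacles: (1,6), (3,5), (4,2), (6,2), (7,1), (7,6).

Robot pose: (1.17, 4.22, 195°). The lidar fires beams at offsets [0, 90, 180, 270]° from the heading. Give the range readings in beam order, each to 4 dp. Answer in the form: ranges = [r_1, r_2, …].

ranges = [0.1760, 3.3336, 6.8774, 0.6568]

beam 1: φ=0°, α=195°
  d=(-0.9659,-0.2588)  start (1,4)  tX=0.1760 tY=0.8500  stride 1/|dx|=1.0353 1/|dy|=3.8637
    cross x-line → (0,4), t=0.1760 (wall)
  → r_1 = 0.1760
beam 2: φ=90°, α=285°
  d=(0.2588,-0.9659)  start (1,4)  tX=3.2069 tY=0.2278  stride 1/|dx|=3.8637 1/|dy|=1.0353
    cross y-line → (1,3), t=0.2278
    cross y-line → (1,2), t=1.2630
    cross y-line → (1,1), t=2.2983
    cross x-line → (2,1), t=3.2069
    cross y-line → (2,0), t=3.3336 (wall)
  → r_2 = 3.3336
beam 3: φ=180°, α=15°
  d=(0.9659,0.2588)  start (1,4)  tX=0.8593 tY=3.0137  stride 1/|dx|=1.0353 1/|dy|=3.8637
    cross x-line → (2,4), t=0.8593
    cross x-line → (3,4), t=1.8946
    cross x-line → (4,4), t=2.9298
    cross y-line → (4,5), t=3.0137
    cross x-line → (5,5), t=3.9651
    cross x-line → (6,5), t=5.0004
    cross x-line → (7,5), t=6.0357
    cross y-line → (7,6), t=6.8774 (wall)
  → r_3 = 6.8774
beam 4: φ=270°, α=105°
  d=(-0.2588,0.9659)  start (1,4)  tX=0.6568 tY=0.8075  stride 1/|dx|=3.8637 1/|dy|=1.0353
    cross x-line → (0,4), t=0.6568 (wall)
  → r_4 = 0.6568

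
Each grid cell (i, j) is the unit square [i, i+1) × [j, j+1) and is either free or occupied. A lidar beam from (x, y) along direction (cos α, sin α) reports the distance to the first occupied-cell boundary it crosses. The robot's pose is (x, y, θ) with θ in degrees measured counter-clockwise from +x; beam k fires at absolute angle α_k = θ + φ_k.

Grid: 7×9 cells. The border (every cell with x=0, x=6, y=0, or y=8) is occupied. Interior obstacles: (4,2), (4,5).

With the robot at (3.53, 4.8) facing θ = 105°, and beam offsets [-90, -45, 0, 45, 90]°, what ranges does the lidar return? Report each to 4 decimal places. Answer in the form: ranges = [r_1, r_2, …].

beam 1: φ=-90°, α=15°
  cosα=0.9659 sinα=0.2588 | (3,4) | tMaxX 0.4866 tMaxY 0.7727 | tΔX 1.0353 tΔY 3.8637
    t=0.4866 [x] (4,4)
    t=0.7727 [y] (4,5) — stop
  → r_1 = 0.7727
beam 2: φ=-45°, α=60°
  cosα=0.5000 sinα=0.8660 | (3,4) | tMaxX 0.9400 tMaxY 0.2309 | tΔX 2.0000 tΔY 1.1547
    t=0.2309 [y] (3,5)
    t=0.9400 [x] (4,5) — stop
  → r_2 = 0.9400
beam 3: φ=0°, α=105°
  cosα=-0.2588 sinα=0.9659 | (3,4) | tMaxX 2.0478 tMaxY 0.2071 | tΔX 3.8637 tΔY 1.0353
    t=0.2071 [y] (3,5)
    t=1.2423 [y] (3,6)
    t=2.0478 [x] (2,6)
    t=2.2776 [y] (2,7)
    t=3.3129 [y] (2,8) — stop
  → r_3 = 3.3129
beam 4: φ=45°, α=150°
  cosα=-0.8660 sinα=0.5000 | (3,4) | tMaxX 0.6120 tMaxY 0.4000 | tΔX 1.1547 tΔY 2.0000
    t=0.4000 [y] (3,5)
    t=0.6120 [x] (2,5)
    t=1.7667 [x] (1,5)
    t=2.4000 [y] (1,6)
    t=2.9214 [x] (0,6) — stop
  → r_4 = 2.9214
beam 5: φ=90°, α=195°
  cosα=-0.9659 sinα=-0.2588 | (3,4) | tMaxX 0.5487 tMaxY 3.0910 | tΔX 1.0353 tΔY 3.8637
    t=0.5487 [x] (2,4)
    t=1.5840 [x] (1,4)
    t=2.6192 [x] (0,4) — stop
  → r_5 = 2.6192

ranges = [0.7727, 0.9400, 3.3129, 2.9214, 2.6192]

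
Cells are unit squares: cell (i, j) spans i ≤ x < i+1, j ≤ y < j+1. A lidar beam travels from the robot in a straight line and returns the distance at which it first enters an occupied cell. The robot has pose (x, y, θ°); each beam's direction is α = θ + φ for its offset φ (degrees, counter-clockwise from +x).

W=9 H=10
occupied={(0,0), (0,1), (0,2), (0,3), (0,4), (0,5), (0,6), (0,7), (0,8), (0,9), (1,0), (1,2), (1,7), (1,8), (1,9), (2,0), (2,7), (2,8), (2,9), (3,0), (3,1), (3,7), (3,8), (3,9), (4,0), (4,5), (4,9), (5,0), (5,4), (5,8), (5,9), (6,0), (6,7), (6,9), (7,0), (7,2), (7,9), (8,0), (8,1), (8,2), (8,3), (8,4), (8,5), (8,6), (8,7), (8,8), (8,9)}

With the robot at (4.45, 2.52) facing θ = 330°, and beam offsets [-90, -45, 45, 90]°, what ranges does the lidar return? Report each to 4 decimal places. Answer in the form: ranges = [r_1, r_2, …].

ranges = [0.9000, 1.5736, 3.6752, 1.7090]

beam 1: φ=-90°, α=240°
  d=(-0.5000,-0.8660)  start (4,2)  tX=0.9000 tY=0.6004  stride 1/|dx|=2.0000 1/|dy|=1.1547
    cross y-line → (4,1), t=0.6004
    cross x-line → (3,1), t=0.9000 (wall)
  → r_1 = 0.9000
beam 2: φ=-45°, α=285°
  d=(0.2588,-0.9659)  start (4,2)  tX=2.1250 tY=0.5383  stride 1/|dx|=3.8637 1/|dy|=1.0353
    cross y-line → (4,1), t=0.5383
    cross y-line → (4,0), t=1.5736 (wall)
  → r_2 = 1.5736
beam 3: φ=45°, α=15°
  d=(0.9659,0.2588)  start (4,2)  tX=0.5694 tY=1.8546  stride 1/|dx|=1.0353 1/|dy|=3.8637
    cross x-line → (5,2), t=0.5694
    cross x-line → (6,2), t=1.6047
    cross y-line → (6,3), t=1.8546
    cross x-line → (7,3), t=2.6400
    cross x-line → (8,3), t=3.6752 (wall)
  → r_3 = 3.6752
beam 4: φ=90°, α=60°
  d=(0.5000,0.8660)  start (4,2)  tX=1.1000 tY=0.5543  stride 1/|dx|=2.0000 1/|dy|=1.1547
    cross y-line → (4,3), t=0.5543
    cross x-line → (5,3), t=1.1000
    cross y-line → (5,4), t=1.7090 (wall)
  → r_4 = 1.7090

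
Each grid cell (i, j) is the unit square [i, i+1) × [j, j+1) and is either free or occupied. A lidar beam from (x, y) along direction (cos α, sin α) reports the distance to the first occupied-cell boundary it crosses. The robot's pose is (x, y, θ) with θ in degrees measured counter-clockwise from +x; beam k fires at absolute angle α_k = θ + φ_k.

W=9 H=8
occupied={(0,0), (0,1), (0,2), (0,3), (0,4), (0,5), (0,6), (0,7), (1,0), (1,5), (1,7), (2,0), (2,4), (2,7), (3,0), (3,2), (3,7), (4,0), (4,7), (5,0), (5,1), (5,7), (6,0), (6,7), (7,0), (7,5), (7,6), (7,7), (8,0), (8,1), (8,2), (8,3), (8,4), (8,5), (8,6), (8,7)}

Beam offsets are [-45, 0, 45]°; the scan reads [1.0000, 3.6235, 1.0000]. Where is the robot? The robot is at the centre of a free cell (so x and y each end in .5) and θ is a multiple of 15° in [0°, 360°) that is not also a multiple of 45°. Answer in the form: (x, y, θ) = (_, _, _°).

The pose lattice has 36·16 = 576 candidates. Test each by forward raycasting.
  (5.5, 6.5, 210°): beam 1 = 1.9319 ≠ 1.0000 ✗
  (2.5, 2.5, 255°): beam 1 = 1.7321 ≠ 1.0000 ✗
  (1.5, 4.5, 195°): beam 1 = 0.5774 ≠ 1.0000 ✗
  …
  (4.5, 1.5, 165°): r_1=1.0000, r_2=3.6235, r_3=1.0000 — all match ✓
Unique over the lattice → pose = (4.5, 1.5, 165°).

(x, y, θ) = (4.5, 1.5, 165°)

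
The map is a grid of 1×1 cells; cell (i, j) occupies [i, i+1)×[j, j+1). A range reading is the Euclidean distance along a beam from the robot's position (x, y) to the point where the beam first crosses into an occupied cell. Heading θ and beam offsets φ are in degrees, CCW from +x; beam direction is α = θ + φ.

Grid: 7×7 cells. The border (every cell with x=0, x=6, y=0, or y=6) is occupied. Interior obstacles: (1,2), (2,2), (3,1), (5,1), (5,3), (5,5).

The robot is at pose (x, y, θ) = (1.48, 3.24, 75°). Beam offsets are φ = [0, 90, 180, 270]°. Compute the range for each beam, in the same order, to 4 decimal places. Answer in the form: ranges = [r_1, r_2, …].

beam 1: φ=0°, α=75°
  dir = (cos 75°, sin 75°) = (0.2588, 0.9659); from cell (1,3)
  next x-line at t=2.0091, next y-line at t=0.7868; Δt_x=3.8637, Δt_y=1.0353
    y: enter (1,4) at t=0.7868
    y: enter (1,5) at t=1.8221
    x: enter (2,5) at t=2.0091
    y: enter (2,6) at t=2.8574 ← occupied
  → r_1 = 2.8574
beam 2: φ=90°, α=165°
  dir = (cos 165°, sin 165°) = (-0.9659, 0.2588); from cell (1,3)
  next x-line at t=0.4969, next y-line at t=2.9364; Δt_x=1.0353, Δt_y=3.8637
    x: enter (0,3) at t=0.4969 ← occupied
  → r_2 = 0.4969
beam 3: φ=180°, α=255°
  dir = (cos 255°, sin 255°) = (-0.2588, -0.9659); from cell (1,3)
  next x-line at t=1.8546, next y-line at t=0.2485; Δt_x=3.8637, Δt_y=1.0353
    y: enter (1,2) at t=0.2485 ← occupied
  → r_3 = 0.2485
beam 4: φ=270°, α=345°
  dir = (cos 345°, sin 345°) = (0.9659, -0.2588); from cell (1,3)
  next x-line at t=0.5383, next y-line at t=0.9273; Δt_x=1.0353, Δt_y=3.8637
    x: enter (2,3) at t=0.5383
    y: enter (2,2) at t=0.9273 ← occupied
  → r_4 = 0.9273

ranges = [2.8574, 0.4969, 0.2485, 0.9273]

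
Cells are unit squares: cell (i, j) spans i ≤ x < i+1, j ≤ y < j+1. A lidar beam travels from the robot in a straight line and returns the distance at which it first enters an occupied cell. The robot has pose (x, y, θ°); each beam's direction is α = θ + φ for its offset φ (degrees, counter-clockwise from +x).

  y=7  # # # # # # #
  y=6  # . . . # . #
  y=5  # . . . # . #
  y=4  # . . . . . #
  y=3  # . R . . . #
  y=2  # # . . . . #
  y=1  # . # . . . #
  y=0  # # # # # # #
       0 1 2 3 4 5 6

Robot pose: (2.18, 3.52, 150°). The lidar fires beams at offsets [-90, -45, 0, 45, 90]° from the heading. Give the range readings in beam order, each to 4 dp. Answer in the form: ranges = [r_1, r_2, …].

beam 1: φ=-90°, α=60°
  d=(0.5000,0.8660)  start (2,3)  tX=1.6400 tY=0.5543  stride 1/|dx|=2.0000 1/|dy|=1.1547
    cross y-line → (2,4), t=0.5543
    cross x-line → (3,4), t=1.6400
    cross y-line → (3,5), t=1.7090
    cross y-line → (3,6), t=2.8637
    cross x-line → (4,6), t=3.6400 (wall)
  → r_1 = 3.6400
beam 2: φ=-45°, α=105°
  d=(-0.2588,0.9659)  start (2,3)  tX=0.6955 tY=0.4969  stride 1/|dx|=3.8637 1/|dy|=1.0353
    cross y-line → (2,4), t=0.4969
    cross x-line → (1,4), t=0.6955
    cross y-line → (1,5), t=1.5322
    cross y-line → (1,6), t=2.5675
    cross y-line → (1,7), t=3.6028 (wall)
  → r_2 = 3.6028
beam 3: φ=0°, α=150°
  d=(-0.8660,0.5000)  start (2,3)  tX=0.2078 tY=0.9600  stride 1/|dx|=1.1547 1/|dy|=2.0000
    cross x-line → (1,3), t=0.2078
    cross y-line → (1,4), t=0.9600
    cross x-line → (0,4), t=1.3625 (wall)
  → r_3 = 1.3625
beam 4: φ=45°, α=195°
  d=(-0.9659,-0.2588)  start (2,3)  tX=0.1863 tY=2.0091  stride 1/|dx|=1.0353 1/|dy|=3.8637
    cross x-line → (1,3), t=0.1863
    cross x-line → (0,3), t=1.2216 (wall)
  → r_4 = 1.2216
beam 5: φ=90°, α=240°
  d=(-0.5000,-0.8660)  start (2,3)  tX=0.3600 tY=0.6004  stride 1/|dx|=2.0000 1/|dy|=1.1547
    cross x-line → (1,3), t=0.3600
    cross y-line → (1,2), t=0.6004 (wall)
  → r_5 = 0.6004

ranges = [3.6400, 3.6028, 1.3625, 1.2216, 0.6004]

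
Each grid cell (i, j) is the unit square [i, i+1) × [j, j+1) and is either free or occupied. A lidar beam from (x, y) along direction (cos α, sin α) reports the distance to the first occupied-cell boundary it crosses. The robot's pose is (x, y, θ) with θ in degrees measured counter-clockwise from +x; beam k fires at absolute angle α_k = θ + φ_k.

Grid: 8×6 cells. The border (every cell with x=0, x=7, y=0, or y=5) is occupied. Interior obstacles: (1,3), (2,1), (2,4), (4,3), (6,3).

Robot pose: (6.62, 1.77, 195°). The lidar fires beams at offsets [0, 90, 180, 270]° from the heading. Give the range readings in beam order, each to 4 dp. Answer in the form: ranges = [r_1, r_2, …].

ranges = [2.9751, 0.7972, 0.3934, 1.2734]

beam 1: φ=0°, α=195°
  d=(-0.9659,-0.2588)  start (6,1)  tX=0.6419 tY=2.9751  stride 1/|dx|=1.0353 1/|dy|=3.8637
    cross x-line → (5,1), t=0.6419
    cross x-line → (4,1), t=1.6771
    cross x-line → (3,1), t=2.7124
    cross y-line → (3,0), t=2.9751 (wall)
  → r_1 = 2.9751
beam 2: φ=90°, α=285°
  d=(0.2588,-0.9659)  start (6,1)  tX=1.4682 tY=0.7972  stride 1/|dx|=3.8637 1/|dy|=1.0353
    cross y-line → (6,0), t=0.7972 (wall)
  → r_2 = 0.7972
beam 3: φ=180°, α=15°
  d=(0.9659,0.2588)  start (6,1)  tX=0.3934 tY=0.8887  stride 1/|dx|=1.0353 1/|dy|=3.8637
    cross x-line → (7,1), t=0.3934 (wall)
  → r_3 = 0.3934
beam 4: φ=270°, α=105°
  d=(-0.2588,0.9659)  start (6,1)  tX=2.3955 tY=0.2381  stride 1/|dx|=3.8637 1/|dy|=1.0353
    cross y-line → (6,2), t=0.2381
    cross y-line → (6,3), t=1.2734 (wall)
  → r_4 = 1.2734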